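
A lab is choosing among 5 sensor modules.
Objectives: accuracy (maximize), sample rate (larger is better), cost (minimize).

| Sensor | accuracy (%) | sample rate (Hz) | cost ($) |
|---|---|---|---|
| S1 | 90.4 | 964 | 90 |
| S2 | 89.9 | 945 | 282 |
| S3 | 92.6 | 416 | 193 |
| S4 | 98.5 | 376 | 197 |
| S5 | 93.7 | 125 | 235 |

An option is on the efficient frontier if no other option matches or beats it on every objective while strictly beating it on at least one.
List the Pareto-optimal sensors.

S1, S3, S4

S1: not dominated (best sample rate).
S2: dominated by S1 (accuracy 90.4≥89.9, sample rate 964≥945, cost 90≤282).
S3: not dominated.
S4: not dominated (best accuracy).
S5: dominated by S4 (accuracy 98.5≥93.7, sample rate 376≥125, cost 197≤235).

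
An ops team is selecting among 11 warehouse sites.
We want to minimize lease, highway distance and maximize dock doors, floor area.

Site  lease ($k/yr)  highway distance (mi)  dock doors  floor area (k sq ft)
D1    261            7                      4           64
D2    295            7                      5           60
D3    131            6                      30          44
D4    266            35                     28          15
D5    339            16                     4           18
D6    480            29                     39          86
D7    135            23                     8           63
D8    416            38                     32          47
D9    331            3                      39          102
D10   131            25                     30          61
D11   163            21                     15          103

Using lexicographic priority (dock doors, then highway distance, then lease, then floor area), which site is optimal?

D9

First maximize dock doors: best is 39, kept {D6, D9}.
Then minimize highway distance: best is 3, kept {D9}.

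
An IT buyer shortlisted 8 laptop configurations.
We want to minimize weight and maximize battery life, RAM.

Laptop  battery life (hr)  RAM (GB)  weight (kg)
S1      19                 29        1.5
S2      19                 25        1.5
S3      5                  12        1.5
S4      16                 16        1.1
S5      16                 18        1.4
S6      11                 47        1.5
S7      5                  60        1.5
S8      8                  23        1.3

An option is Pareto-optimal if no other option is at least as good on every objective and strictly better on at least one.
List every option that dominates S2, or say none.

S1: battery life 19≥19, RAM 29≥25, weight 1.5≤1.5 — dominates S2.
Others (S3, S4, S5, S6, S7, S8) are each worse than S2 on at least one objective.

S1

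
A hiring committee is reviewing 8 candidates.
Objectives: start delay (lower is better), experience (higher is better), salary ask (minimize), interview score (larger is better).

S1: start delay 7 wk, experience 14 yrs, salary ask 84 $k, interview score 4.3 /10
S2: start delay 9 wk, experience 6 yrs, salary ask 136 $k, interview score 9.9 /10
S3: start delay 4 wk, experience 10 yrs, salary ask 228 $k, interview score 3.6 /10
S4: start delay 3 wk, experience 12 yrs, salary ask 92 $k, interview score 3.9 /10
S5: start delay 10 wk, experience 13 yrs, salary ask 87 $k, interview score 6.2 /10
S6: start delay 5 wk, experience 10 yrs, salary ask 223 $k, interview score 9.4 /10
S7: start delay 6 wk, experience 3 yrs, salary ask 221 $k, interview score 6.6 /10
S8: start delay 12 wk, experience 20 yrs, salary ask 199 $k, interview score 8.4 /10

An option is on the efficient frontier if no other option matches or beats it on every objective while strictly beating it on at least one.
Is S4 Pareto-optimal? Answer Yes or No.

S1: worse on start delay (7 vs 3).
S2: worse on start delay (9 vs 3).
S3: worse on start delay (4 vs 3).
S5: worse on start delay (10 vs 3).
S6: worse on start delay (5 vs 3).
S7: worse on start delay (6 vs 3).
S8: worse on start delay (12 vs 3).
No option is at least as good as S4 on every objective and strictly better on one.

Yes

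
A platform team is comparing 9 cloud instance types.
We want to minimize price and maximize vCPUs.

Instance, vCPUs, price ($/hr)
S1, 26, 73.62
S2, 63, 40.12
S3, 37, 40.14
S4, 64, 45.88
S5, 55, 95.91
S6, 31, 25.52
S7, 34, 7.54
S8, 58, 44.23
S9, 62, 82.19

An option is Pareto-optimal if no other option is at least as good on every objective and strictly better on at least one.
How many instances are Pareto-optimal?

S1: dominated by S2 (vCPUs 63≥26, price 40.12≤73.62).
S2: not dominated.
S3: dominated by S2 (vCPUs 63≥37, price 40.12≤40.14).
S4: not dominated (best vCPUs).
S5: dominated by S2 (vCPUs 63≥55, price 40.12≤95.91).
S6: dominated by S7 (vCPUs 34≥31, price 7.54≤25.52).
S7: not dominated (best price).
S8: dominated by S2 (vCPUs 63≥58, price 40.12≤44.23).
S9: dominated by S2 (vCPUs 63≥62, price 40.12≤82.19).
Pareto-optimal: S2, S4, S7 → 3.

3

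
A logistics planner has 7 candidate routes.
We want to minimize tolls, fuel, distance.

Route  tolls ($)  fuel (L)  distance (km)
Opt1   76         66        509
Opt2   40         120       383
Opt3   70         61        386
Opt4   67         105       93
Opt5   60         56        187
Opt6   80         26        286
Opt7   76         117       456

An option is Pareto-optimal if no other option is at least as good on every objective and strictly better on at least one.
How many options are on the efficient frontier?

Opt1: dominated by Opt3 (tolls 70≤76, fuel 61≤66, distance 386≤509).
Opt2: not dominated (best tolls).
Opt3: dominated by Opt5 (tolls 60≤70, fuel 56≤61, distance 187≤386).
Opt4: not dominated (best distance).
Opt5: not dominated.
Opt6: not dominated (best fuel).
Opt7: dominated by Opt3 (tolls 70≤76, fuel 61≤117, distance 386≤456).
Pareto-optimal: Opt2, Opt4, Opt5, Opt6 → 4.

4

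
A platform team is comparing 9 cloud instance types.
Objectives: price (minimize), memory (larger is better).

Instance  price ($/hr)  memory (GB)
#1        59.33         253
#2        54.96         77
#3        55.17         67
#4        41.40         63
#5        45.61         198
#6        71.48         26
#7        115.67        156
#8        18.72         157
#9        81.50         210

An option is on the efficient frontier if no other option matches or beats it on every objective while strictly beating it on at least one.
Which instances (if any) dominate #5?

#1: worse on price (59.33 vs 45.61).
#2: worse on price (54.96 vs 45.61).
#3: worse on price (55.17 vs 45.61).
#4: worse on memory (63 vs 198).
#6: worse on price (71.48 vs 45.61).
#7: worse on price (115.67 vs 45.61).
#8: worse on memory (157 vs 198).
#9: worse on price (81.50 vs 45.61).
No option dominates #5.

none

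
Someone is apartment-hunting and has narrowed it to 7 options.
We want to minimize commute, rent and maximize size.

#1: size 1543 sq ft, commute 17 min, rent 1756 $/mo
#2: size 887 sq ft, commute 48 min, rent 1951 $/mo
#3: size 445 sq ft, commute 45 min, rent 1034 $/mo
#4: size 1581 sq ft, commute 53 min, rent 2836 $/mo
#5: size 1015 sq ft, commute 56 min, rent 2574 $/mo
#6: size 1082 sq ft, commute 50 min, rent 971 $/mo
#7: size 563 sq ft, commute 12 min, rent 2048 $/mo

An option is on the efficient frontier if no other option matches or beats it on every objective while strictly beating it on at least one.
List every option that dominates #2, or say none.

#1: size 1543≥887, commute 17≤48, rent 1756≤1951 — dominates #2.
Others (#3, #4, #5, #6, #7) are each worse than #2 on at least one objective.

#1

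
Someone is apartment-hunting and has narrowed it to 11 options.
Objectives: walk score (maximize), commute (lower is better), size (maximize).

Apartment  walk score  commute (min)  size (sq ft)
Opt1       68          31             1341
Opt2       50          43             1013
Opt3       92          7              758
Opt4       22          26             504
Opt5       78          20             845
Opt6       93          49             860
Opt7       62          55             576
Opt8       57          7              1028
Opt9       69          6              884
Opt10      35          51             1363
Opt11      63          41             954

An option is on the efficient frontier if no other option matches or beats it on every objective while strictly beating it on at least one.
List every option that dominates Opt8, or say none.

Opt1: worse on commute (31 vs 7).
Opt2: worse on walk score (50 vs 57).
Opt3: worse on size (758 vs 1028).
Opt4: worse on walk score (22 vs 57).
Opt5: worse on commute (20 vs 7).
Opt6: worse on commute (49 vs 7).
Opt7: worse on commute (55 vs 7).
Opt9: worse on size (884 vs 1028).
Opt10: worse on walk score (35 vs 57).
Opt11: worse on commute (41 vs 7).
No option dominates Opt8.

none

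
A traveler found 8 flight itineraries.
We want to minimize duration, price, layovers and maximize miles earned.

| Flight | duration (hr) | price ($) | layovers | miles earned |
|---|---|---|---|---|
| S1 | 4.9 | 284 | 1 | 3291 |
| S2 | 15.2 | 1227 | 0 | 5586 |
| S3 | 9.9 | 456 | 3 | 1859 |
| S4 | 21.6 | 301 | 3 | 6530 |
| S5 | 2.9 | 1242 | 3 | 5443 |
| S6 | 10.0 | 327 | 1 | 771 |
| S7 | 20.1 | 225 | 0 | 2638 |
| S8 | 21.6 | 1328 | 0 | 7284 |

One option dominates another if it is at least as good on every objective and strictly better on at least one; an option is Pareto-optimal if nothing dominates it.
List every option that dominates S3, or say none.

S1: duration 4.9≤9.9, price 284≤456, layovers 1≤3, miles earned 3291≥1859 — dominates S3.
Others (S2, S4, S5, S6, S7, S8) are each worse than S3 on at least one objective.

S1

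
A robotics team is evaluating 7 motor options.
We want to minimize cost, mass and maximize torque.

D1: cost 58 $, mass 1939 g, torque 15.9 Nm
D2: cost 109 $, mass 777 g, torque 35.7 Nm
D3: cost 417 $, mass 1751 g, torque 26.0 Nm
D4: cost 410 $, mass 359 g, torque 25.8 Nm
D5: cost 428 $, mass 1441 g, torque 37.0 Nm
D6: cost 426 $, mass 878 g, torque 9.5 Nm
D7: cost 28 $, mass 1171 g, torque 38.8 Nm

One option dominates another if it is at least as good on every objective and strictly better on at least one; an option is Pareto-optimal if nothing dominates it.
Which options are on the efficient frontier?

D1: dominated by D7 (cost 28≤58, mass 1171≤1939, torque 38.8≥15.9).
D2: not dominated.
D3: dominated by D2 (cost 109≤417, mass 777≤1751, torque 35.7≥26.0).
D4: not dominated (best mass).
D5: dominated by D7 (cost 28≤428, mass 1171≤1441, torque 38.8≥37.0).
D6: dominated by D2 (cost 109≤426, mass 777≤878, torque 35.7≥9.5).
D7: not dominated (best cost).

D2, D4, D7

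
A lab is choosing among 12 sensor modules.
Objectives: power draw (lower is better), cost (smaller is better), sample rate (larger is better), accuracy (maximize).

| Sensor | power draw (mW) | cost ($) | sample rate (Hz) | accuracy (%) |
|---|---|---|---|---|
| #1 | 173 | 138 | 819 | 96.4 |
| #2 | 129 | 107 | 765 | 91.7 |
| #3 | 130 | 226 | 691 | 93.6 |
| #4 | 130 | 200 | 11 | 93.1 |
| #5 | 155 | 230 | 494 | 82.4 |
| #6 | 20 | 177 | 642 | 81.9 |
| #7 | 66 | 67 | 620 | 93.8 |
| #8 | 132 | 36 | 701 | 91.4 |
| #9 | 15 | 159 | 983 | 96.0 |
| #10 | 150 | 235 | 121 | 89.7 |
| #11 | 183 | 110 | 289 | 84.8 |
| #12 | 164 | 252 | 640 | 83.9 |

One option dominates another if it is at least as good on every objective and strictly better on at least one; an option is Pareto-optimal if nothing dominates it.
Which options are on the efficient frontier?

#1: not dominated (best accuracy).
#2: not dominated.
#3: dominated by #9 (power draw 15≤130, cost 159≤226, sample rate 983≥691, accuracy 96.0≥93.6).
#4: dominated by #7 (power draw 66≤130, cost 67≤200, sample rate 620≥11, accuracy 93.8≥93.1).
#5: dominated by #2 (power draw 129≤155, cost 107≤230, sample rate 765≥494, accuracy 91.7≥82.4).
#6: dominated by #9 (power draw 15≤20, cost 159≤177, sample rate 983≥642, accuracy 96.0≥81.9).
#7: not dominated.
#8: not dominated (best cost).
#9: not dominated (best power draw).
#10: dominated by #2 (power draw 129≤150, cost 107≤235, sample rate 765≥121, accuracy 91.7≥89.7).
#11: dominated by #2 (power draw 129≤183, cost 107≤110, sample rate 765≥289, accuracy 91.7≥84.8).
#12: dominated by #2 (power draw 129≤164, cost 107≤252, sample rate 765≥640, accuracy 91.7≥83.9).

#1, #2, #7, #8, #9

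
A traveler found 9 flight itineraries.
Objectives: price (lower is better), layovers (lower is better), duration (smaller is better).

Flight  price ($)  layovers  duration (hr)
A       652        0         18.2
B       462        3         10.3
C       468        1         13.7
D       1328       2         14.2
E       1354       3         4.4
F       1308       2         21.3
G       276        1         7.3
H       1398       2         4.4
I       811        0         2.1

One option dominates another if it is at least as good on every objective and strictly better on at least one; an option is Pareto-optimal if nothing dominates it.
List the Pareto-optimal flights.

A: not dominated.
B: dominated by G (price 276≤462, layovers 1≤3, duration 7.3≤10.3).
C: dominated by G (price 276≤468, layovers 1≤1, duration 7.3≤13.7).
D: dominated by C (price 468≤1328, layovers 1≤2, duration 13.7≤14.2).
E: dominated by I (price 811≤1354, layovers 0≤3, duration 2.1≤4.4).
F: dominated by A (price 652≤1308, layovers 0≤2, duration 18.2≤21.3).
G: not dominated (best price).
H: dominated by I (price 811≤1398, layovers 0≤2, duration 2.1≤4.4).
I: not dominated (best duration).

A, G, I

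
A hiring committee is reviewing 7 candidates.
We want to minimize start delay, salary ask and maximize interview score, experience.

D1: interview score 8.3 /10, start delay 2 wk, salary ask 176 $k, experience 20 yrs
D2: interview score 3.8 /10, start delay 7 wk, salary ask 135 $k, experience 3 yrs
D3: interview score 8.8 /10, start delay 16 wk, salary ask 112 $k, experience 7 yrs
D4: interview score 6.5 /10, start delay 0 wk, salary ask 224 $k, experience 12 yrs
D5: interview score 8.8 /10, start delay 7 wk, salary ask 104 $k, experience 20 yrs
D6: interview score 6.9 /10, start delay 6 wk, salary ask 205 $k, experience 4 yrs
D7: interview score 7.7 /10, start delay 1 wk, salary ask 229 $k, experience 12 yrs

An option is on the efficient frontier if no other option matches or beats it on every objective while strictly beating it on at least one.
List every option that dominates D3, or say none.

D5

D5: interview score 8.8≥8.8, start delay 7≤16, salary ask 104≤112, experience 20≥7 — dominates D3.
Others (D1, D2, D4, D6, D7) are each worse than D3 on at least one objective.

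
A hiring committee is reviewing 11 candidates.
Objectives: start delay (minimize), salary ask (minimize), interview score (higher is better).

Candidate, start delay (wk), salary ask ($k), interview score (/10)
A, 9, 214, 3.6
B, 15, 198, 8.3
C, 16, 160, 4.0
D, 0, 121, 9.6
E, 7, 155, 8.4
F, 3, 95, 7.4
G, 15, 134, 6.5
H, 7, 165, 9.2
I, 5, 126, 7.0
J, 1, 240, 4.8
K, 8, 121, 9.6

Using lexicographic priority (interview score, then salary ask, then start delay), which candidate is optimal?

D

First maximize interview score: best is 9.6, kept {D, K}.
Then minimize salary ask: best is 121, kept {D, K}.
Then minimize start delay: best is 0, kept {D}.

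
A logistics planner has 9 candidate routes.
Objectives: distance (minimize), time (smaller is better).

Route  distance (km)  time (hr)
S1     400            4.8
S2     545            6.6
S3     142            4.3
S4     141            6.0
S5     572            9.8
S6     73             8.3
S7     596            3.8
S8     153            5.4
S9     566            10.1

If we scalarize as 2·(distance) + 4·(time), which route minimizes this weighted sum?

S1: 2·400 + 4·4.8 = 819.2
S2: 2·545 + 4·6.6 = 1116.4
S3: 2·142 + 4·4.3 = 301.2
S4: 2·141 + 4·6.0 = 306.0
S5: 2·572 + 4·9.8 = 1183.2
S6: 2·73 + 4·8.3 = 179.2
S7: 2·596 + 4·3.8 = 1207.2
S8: 2·153 + 4·5.4 = 327.6
S9: 2·566 + 4·10.1 = 1172.4
Lowest: S6 at 179.2.

S6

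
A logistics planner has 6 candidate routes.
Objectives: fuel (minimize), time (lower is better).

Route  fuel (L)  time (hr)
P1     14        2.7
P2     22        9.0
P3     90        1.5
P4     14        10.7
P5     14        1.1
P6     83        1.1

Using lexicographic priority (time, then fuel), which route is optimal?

P5

First minimize time: best is 1.1, kept {P5, P6}.
Then minimize fuel: best is 14, kept {P5}.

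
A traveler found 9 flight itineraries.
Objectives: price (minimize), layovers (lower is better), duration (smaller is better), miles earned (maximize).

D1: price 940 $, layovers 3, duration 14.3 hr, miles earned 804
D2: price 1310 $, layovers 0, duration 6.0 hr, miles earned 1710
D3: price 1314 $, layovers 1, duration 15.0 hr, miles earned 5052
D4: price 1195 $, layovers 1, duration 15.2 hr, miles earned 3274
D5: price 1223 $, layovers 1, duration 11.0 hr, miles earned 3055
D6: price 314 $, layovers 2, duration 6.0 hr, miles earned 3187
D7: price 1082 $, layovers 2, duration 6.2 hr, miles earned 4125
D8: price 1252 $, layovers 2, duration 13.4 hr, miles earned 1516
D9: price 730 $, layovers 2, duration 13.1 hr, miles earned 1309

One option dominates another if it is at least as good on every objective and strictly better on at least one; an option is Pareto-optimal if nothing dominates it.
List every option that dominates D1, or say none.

D6: price 314≤940, layovers 2≤3, duration 6.0≤14.3, miles earned 3187≥804 — dominates D1.
D9: price 730≤940, layovers 2≤3, duration 13.1≤14.3, miles earned 1309≥804 — dominates D1.
Others (D2, D3, D4, D5, D7, D8) are each worse than D1 on at least one objective.

D6, D9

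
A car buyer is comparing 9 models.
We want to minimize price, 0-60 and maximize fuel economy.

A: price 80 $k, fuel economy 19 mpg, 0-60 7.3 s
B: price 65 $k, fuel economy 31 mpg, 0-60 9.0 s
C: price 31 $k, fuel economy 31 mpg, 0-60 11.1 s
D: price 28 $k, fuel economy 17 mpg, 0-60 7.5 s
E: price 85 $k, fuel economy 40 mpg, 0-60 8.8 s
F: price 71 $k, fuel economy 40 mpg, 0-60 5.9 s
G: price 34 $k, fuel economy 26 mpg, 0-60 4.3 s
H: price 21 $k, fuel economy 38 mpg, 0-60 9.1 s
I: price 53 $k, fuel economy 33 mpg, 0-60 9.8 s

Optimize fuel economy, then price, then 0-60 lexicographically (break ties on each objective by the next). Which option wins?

F

First maximize fuel economy: best is 40, kept {E, F}.
Then minimize price: best is 71, kept {F}.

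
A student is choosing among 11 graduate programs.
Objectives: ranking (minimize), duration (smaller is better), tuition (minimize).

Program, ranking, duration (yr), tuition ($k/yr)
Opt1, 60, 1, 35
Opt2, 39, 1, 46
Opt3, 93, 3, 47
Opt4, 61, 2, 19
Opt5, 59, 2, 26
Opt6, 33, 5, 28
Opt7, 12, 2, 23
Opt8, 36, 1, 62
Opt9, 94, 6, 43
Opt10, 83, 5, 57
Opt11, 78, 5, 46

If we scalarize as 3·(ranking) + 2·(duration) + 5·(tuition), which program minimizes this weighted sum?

Opt1: 3·60 + 2·1 + 5·35 = 357
Opt2: 3·39 + 2·1 + 5·46 = 349
Opt3: 3·93 + 2·3 + 5·47 = 520
Opt4: 3·61 + 2·2 + 5·19 = 282
Opt5: 3·59 + 2·2 + 5·26 = 311
Opt6: 3·33 + 2·5 + 5·28 = 249
Opt7: 3·12 + 2·2 + 5·23 = 155
Opt8: 3·36 + 2·1 + 5·62 = 420
Opt9: 3·94 + 2·6 + 5·43 = 509
Opt10: 3·83 + 2·5 + 5·57 = 544
Opt11: 3·78 + 2·5 + 5·46 = 474
Lowest: Opt7 at 155.

Opt7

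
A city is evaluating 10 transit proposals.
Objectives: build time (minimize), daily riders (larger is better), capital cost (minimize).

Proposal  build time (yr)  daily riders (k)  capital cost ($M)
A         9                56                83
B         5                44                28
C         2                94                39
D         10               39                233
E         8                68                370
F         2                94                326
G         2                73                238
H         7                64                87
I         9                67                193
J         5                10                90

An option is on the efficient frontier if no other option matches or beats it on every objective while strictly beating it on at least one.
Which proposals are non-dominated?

B, C

A: dominated by C (build time 2≤9, daily riders 94≥56, capital cost 39≤83).
B: not dominated (best capital cost).
C: not dominated.
D: dominated by A (build time 9≤10, daily riders 56≥39, capital cost 83≤233).
E: dominated by C (build time 2≤8, daily riders 94≥68, capital cost 39≤370).
F: dominated by C (build time 2≤2, daily riders 94≥94, capital cost 39≤326).
G: dominated by C (build time 2≤2, daily riders 94≥73, capital cost 39≤238).
H: dominated by C (build time 2≤7, daily riders 94≥64, capital cost 39≤87).
I: dominated by C (build time 2≤9, daily riders 94≥67, capital cost 39≤193).
J: dominated by B (build time 5≤5, daily riders 44≥10, capital cost 28≤90).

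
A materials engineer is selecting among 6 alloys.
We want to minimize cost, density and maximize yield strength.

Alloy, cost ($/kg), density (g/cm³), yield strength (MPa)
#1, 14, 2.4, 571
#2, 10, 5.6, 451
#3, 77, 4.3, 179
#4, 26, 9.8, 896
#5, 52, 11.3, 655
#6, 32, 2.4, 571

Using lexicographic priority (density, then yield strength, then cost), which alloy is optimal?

#1

First minimize density: best is 2.4, kept {#1, #6}.
Then maximize yield strength: best is 571, kept {#1, #6}.
Then minimize cost: best is 14, kept {#1}.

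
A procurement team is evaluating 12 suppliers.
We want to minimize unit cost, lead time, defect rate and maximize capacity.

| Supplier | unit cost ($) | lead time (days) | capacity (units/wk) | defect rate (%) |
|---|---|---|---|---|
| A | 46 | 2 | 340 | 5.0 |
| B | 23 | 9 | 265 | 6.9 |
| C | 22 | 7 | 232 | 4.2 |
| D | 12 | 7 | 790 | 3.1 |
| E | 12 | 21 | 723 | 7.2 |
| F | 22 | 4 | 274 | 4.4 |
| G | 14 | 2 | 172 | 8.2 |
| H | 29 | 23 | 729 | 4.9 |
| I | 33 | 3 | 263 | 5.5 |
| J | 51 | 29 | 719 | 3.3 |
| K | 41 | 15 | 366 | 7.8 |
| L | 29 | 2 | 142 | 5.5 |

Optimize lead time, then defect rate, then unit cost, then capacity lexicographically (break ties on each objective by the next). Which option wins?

First minimize lead time: best is 2, kept {A, G, L}.
Then minimize defect rate: best is 5.0, kept {A}.

A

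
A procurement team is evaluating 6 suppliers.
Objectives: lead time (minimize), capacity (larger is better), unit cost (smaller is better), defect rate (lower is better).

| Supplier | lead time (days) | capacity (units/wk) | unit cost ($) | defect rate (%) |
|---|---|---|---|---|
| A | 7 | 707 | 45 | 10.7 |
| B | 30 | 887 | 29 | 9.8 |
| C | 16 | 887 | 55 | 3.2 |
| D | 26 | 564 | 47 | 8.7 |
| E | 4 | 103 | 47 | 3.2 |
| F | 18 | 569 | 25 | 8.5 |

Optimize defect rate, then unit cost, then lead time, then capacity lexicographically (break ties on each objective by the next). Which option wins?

E

First minimize defect rate: best is 3.2, kept {C, E}.
Then minimize unit cost: best is 47, kept {E}.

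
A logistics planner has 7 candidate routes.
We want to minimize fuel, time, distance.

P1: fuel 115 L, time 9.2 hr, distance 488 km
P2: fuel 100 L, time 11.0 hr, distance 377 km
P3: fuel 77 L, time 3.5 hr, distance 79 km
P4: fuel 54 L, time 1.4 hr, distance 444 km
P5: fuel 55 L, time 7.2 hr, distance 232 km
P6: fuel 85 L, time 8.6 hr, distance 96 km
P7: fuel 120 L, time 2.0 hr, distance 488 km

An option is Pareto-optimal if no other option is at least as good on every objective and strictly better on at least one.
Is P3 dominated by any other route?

P1: worse on fuel (115 vs 77).
P2: worse on fuel (100 vs 77).
P4: worse on distance (444 vs 79).
P5: worse on time (7.2 vs 3.5).
P6: worse on fuel (85 vs 77).
P7: worse on fuel (120 vs 77).
No option is at least as good as P3 on every objective and strictly better on one.

No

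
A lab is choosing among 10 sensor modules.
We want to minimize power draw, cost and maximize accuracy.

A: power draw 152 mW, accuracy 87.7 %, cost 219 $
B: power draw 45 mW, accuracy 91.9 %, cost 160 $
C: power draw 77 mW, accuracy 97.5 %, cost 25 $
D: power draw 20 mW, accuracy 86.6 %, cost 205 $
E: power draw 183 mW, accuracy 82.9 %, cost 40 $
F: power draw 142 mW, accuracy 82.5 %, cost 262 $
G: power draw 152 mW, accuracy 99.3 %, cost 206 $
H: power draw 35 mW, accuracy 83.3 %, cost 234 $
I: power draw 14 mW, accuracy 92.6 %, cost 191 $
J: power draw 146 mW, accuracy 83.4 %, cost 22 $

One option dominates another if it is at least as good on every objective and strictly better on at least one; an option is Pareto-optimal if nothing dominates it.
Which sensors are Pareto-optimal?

A: dominated by B (power draw 45≤152, accuracy 91.9≥87.7, cost 160≤219).
B: not dominated.
C: not dominated.
D: dominated by I (power draw 14≤20, accuracy 92.6≥86.6, cost 191≤205).
E: dominated by C (power draw 77≤183, accuracy 97.5≥82.9, cost 25≤40).
F: dominated by B (power draw 45≤142, accuracy 91.9≥82.5, cost 160≤262).
G: not dominated (best accuracy).
H: dominated by D (power draw 20≤35, accuracy 86.6≥83.3, cost 205≤234).
I: not dominated (best power draw).
J: not dominated (best cost).

B, C, G, I, J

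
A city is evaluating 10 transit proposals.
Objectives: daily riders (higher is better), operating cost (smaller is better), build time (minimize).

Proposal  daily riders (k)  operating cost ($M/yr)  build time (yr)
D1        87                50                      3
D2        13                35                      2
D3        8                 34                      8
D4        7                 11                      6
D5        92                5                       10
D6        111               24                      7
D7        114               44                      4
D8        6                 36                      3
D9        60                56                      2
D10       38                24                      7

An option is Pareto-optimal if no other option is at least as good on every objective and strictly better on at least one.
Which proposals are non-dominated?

D1: not dominated.
D2: not dominated.
D3: dominated by D6 (daily riders 111≥8, operating cost 24≤34, build time 7≤8).
D4: not dominated.
D5: not dominated (best operating cost).
D6: not dominated.
D7: not dominated (best daily riders).
D8: dominated by D2 (daily riders 13≥6, operating cost 35≤36, build time 2≤3).
D9: not dominated.
D10: dominated by D6 (daily riders 111≥38, operating cost 24≤24, build time 7≤7).

D1, D2, D4, D5, D6, D7, D9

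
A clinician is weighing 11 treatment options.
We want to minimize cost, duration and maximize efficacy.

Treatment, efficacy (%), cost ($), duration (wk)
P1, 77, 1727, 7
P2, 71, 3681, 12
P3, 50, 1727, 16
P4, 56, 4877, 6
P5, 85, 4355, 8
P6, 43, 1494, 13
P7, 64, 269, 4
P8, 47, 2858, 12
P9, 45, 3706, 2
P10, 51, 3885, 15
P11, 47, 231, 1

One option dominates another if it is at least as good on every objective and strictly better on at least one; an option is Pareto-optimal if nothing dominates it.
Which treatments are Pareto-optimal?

P1, P5, P7, P11

P1: not dominated.
P2: dominated by P1 (efficacy 77≥71, cost 1727≤3681, duration 7≤12).
P3: dominated by P1 (efficacy 77≥50, cost 1727≤1727, duration 7≤16).
P4: dominated by P7 (efficacy 64≥56, cost 269≤4877, duration 4≤6).
P5: not dominated (best efficacy).
P6: dominated by P7 (efficacy 64≥43, cost 269≤1494, duration 4≤13).
P7: not dominated.
P8: dominated by P1 (efficacy 77≥47, cost 1727≤2858, duration 7≤12).
P9: dominated by P11 (efficacy 47≥45, cost 231≤3706, duration 1≤2).
P10: dominated by P1 (efficacy 77≥51, cost 1727≤3885, duration 7≤15).
P11: not dominated (best cost).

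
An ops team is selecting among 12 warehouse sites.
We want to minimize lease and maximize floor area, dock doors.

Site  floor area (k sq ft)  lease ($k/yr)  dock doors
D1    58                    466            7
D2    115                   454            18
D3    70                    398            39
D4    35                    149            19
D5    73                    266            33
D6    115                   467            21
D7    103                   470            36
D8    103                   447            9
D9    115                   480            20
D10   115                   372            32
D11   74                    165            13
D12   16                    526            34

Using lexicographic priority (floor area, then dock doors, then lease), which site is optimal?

First maximize floor area: best is 115, kept {D2, D6, D9, D10}.
Then maximize dock doors: best is 32, kept {D10}.

D10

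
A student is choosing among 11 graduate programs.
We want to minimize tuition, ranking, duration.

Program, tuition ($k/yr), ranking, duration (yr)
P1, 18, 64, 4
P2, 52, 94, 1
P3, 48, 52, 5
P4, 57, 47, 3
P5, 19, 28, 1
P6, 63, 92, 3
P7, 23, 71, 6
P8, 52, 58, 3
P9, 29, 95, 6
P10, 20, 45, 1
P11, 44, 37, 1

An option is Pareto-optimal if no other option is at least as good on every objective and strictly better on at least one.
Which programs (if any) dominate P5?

P1: worse on ranking (64 vs 28).
P2: worse on tuition (52 vs 19).
P3: worse on tuition (48 vs 19).
P4: worse on tuition (57 vs 19).
P6: worse on tuition (63 vs 19).
P7: worse on tuition (23 vs 19).
P8: worse on tuition (52 vs 19).
P9: worse on tuition (29 vs 19).
P10: worse on tuition (20 vs 19).
P11: worse on tuition (44 vs 19).
No option dominates P5.

none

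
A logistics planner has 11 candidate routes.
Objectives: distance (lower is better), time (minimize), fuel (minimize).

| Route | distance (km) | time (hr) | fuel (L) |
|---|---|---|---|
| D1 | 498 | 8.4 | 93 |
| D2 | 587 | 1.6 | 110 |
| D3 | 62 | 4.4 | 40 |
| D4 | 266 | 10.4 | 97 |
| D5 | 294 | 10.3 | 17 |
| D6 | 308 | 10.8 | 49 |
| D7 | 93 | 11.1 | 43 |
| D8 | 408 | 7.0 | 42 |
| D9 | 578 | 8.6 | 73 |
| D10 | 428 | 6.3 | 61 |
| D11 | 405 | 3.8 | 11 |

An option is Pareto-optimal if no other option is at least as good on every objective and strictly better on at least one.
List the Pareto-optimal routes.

D1: dominated by D3 (distance 62≤498, time 4.4≤8.4, fuel 40≤93).
D2: not dominated (best time).
D3: not dominated (best distance).
D4: dominated by D3 (distance 62≤266, time 4.4≤10.4, fuel 40≤97).
D5: not dominated.
D6: dominated by D3 (distance 62≤308, time 4.4≤10.8, fuel 40≤49).
D7: dominated by D3 (distance 62≤93, time 4.4≤11.1, fuel 40≤43).
D8: dominated by D3 (distance 62≤408, time 4.4≤7.0, fuel 40≤42).
D9: dominated by D3 (distance 62≤578, time 4.4≤8.6, fuel 40≤73).
D10: dominated by D3 (distance 62≤428, time 4.4≤6.3, fuel 40≤61).
D11: not dominated (best fuel).

D2, D3, D5, D11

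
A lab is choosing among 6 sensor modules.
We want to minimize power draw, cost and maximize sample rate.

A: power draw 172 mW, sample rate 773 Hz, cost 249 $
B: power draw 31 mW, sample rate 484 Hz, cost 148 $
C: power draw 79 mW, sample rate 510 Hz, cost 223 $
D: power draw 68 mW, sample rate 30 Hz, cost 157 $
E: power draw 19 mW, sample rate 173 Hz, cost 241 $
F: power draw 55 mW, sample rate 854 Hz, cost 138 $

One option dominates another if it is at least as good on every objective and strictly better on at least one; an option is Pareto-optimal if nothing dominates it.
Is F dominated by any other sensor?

A: worse on power draw (172 vs 55).
B: worse on sample rate (484 vs 854).
C: worse on power draw (79 vs 55).
D: worse on power draw (68 vs 55).
E: worse on sample rate (173 vs 854).
No option is at least as good as F on every objective and strictly better on one.

No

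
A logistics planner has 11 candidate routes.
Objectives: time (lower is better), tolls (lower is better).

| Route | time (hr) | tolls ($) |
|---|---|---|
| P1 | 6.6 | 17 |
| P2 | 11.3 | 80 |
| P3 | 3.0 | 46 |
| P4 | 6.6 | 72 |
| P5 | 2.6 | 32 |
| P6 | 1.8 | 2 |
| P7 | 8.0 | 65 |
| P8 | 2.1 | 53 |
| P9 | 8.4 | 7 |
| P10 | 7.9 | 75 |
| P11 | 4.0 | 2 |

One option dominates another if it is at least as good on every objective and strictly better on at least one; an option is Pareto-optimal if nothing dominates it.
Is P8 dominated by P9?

No

P9 vs P8: P9 is worse on time (8.4 vs 2.1), so it does not dominate P8.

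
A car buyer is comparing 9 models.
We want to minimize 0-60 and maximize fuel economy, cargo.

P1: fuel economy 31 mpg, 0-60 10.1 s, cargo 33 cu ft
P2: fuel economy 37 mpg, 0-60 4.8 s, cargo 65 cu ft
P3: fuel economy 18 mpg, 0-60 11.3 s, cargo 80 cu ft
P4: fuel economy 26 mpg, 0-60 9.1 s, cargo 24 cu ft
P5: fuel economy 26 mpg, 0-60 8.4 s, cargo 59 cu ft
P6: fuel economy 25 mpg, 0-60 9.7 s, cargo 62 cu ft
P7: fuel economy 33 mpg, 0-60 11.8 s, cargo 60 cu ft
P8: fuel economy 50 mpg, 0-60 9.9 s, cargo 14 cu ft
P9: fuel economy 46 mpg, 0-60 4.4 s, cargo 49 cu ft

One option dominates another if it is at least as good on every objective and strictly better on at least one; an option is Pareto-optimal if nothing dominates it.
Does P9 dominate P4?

Yes

P9 vs P4: fuel economy 46≥26, 0-60 4.4≤9.1, cargo 49≥24 — P9 is at least as good on every objective with at least one strict improvement.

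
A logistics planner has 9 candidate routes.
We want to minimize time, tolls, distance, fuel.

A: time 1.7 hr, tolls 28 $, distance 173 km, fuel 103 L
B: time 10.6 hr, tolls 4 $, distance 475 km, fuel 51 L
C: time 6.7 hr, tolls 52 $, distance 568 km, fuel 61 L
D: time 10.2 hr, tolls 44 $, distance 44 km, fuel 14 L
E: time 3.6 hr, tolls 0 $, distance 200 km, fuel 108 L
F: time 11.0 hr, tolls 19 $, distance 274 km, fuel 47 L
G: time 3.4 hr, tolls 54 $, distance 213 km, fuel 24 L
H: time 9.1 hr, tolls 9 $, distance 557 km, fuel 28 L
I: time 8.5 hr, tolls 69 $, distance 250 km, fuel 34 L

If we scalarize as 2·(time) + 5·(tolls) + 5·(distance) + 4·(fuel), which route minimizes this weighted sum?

D

A: 2·1.7 + 5·28 + 5·173 + 4·103 = 1420.4
B: 2·10.6 + 5·4 + 5·475 + 4·51 = 2620.2
C: 2·6.7 + 5·52 + 5·568 + 4·61 = 3357.4
D: 2·10.2 + 5·44 + 5·44 + 4·14 = 516.4
E: 2·3.6 + 5·0 + 5·200 + 4·108 = 1439.2
F: 2·11.0 + 5·19 + 5·274 + 4·47 = 1675.0
G: 2·3.4 + 5·54 + 5·213 + 4·24 = 1437.8
H: 2·9.1 + 5·9 + 5·557 + 4·28 = 2960.2
I: 2·8.5 + 5·69 + 5·250 + 4·34 = 1748.0
Lowest: D at 516.4.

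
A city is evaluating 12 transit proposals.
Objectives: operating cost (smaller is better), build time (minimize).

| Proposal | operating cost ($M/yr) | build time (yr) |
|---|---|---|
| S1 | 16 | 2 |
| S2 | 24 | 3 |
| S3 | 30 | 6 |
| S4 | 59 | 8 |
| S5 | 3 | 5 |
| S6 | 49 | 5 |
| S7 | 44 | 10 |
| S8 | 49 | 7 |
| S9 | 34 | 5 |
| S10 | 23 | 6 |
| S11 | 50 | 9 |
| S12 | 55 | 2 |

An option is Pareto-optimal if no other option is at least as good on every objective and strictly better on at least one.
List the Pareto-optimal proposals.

S1, S5

S1: not dominated.
S2: dominated by S1 (operating cost 16≤24, build time 2≤3).
S3: dominated by S1 (operating cost 16≤30, build time 2≤6).
S4: dominated by S1 (operating cost 16≤59, build time 2≤8).
S5: not dominated (best operating cost).
S6: dominated by S1 (operating cost 16≤49, build time 2≤5).
S7: dominated by S1 (operating cost 16≤44, build time 2≤10).
S8: dominated by S1 (operating cost 16≤49, build time 2≤7).
S9: dominated by S1 (operating cost 16≤34, build time 2≤5).
S10: dominated by S1 (operating cost 16≤23, build time 2≤6).
S11: dominated by S1 (operating cost 16≤50, build time 2≤9).
S12: dominated by S1 (operating cost 16≤55, build time 2≤2).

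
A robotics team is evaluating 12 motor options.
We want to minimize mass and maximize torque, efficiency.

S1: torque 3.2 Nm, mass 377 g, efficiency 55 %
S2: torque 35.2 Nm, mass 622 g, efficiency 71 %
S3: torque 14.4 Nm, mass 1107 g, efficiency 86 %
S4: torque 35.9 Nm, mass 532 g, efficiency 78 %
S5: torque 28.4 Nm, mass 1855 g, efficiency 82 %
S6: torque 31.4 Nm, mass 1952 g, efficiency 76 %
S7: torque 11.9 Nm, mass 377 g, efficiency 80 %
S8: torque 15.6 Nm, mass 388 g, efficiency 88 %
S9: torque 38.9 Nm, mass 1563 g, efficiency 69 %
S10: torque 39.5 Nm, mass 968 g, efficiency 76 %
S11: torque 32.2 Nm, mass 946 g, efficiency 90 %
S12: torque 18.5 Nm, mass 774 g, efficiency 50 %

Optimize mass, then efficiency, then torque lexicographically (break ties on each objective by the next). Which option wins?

S7

First minimize mass: best is 377, kept {S1, S7}.
Then maximize efficiency: best is 80, kept {S7}.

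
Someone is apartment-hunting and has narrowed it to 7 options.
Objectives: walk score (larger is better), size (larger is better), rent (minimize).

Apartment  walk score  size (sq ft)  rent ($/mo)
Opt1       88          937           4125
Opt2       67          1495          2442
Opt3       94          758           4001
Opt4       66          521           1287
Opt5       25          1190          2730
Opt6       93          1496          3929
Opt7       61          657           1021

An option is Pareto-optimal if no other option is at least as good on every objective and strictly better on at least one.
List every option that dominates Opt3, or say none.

none

Opt1: worse on walk score (88 vs 94).
Opt2: worse on walk score (67 vs 94).
Opt4: worse on walk score (66 vs 94).
Opt5: worse on walk score (25 vs 94).
Opt6: worse on walk score (93 vs 94).
Opt7: worse on walk score (61 vs 94).
No option dominates Opt3.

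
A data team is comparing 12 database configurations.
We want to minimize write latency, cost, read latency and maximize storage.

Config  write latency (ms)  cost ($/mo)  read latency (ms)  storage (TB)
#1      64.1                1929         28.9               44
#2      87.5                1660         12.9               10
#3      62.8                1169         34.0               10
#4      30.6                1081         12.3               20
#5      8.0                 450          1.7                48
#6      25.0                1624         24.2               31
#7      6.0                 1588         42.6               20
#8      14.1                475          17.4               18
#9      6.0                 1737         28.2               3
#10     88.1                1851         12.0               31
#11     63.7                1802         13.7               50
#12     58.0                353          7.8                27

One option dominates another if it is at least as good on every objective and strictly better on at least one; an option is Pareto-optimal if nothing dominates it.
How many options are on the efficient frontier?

5

#1: dominated by #5 (write latency 8.0≤64.1, cost 450≤1929, read latency 1.7≤28.9, storage 48≥44).
#2: dominated by #4 (write latency 30.6≤87.5, cost 1081≤1660, read latency 12.3≤12.9, storage 20≥10).
#3: dominated by #4 (write latency 30.6≤62.8, cost 1081≤1169, read latency 12.3≤34.0, storage 20≥10).
#4: dominated by #5 (write latency 8.0≤30.6, cost 450≤1081, read latency 1.7≤12.3, storage 48≥20).
#5: not dominated (best read latency).
#6: dominated by #5 (write latency 8.0≤25.0, cost 450≤1624, read latency 1.7≤24.2, storage 48≥31).
#7: not dominated.
#8: dominated by #5 (write latency 8.0≤14.1, cost 450≤475, read latency 1.7≤17.4, storage 48≥18).
#9: not dominated.
#10: dominated by #5 (write latency 8.0≤88.1, cost 450≤1851, read latency 1.7≤12.0, storage 48≥31).
#11: not dominated (best storage).
#12: not dominated (best cost).
Pareto-optimal: #5, #7, #9, #11, #12 → 5.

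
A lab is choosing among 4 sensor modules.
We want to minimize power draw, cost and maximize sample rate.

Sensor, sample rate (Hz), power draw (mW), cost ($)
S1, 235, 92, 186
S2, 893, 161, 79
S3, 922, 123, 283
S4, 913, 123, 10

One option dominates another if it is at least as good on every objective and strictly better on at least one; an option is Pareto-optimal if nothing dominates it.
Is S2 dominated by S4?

S4 vs S2: sample rate 913≥893, power draw 123≤161, cost 10≤79 — S4 is at least as good on every objective with at least one strict improvement.

Yes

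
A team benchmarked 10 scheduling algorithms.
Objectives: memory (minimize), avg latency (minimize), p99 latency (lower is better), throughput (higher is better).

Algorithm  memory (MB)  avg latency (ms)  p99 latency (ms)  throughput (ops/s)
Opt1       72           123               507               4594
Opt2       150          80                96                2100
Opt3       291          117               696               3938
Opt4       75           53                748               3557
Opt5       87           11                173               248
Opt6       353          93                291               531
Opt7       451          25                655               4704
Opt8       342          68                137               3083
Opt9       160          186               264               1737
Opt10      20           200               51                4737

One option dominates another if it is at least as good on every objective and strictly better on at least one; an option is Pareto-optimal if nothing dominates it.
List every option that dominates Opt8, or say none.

none

Opt1: worse on avg latency (123 vs 68).
Opt2: worse on avg latency (80 vs 68).
Opt3: worse on avg latency (117 vs 68).
Opt4: worse on p99 latency (748 vs 137).
Opt5: worse on p99 latency (173 vs 137).
Opt6: worse on memory (353 vs 342).
Opt7: worse on memory (451 vs 342).
Opt9: worse on avg latency (186 vs 68).
Opt10: worse on avg latency (200 vs 68).
No option dominates Opt8.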